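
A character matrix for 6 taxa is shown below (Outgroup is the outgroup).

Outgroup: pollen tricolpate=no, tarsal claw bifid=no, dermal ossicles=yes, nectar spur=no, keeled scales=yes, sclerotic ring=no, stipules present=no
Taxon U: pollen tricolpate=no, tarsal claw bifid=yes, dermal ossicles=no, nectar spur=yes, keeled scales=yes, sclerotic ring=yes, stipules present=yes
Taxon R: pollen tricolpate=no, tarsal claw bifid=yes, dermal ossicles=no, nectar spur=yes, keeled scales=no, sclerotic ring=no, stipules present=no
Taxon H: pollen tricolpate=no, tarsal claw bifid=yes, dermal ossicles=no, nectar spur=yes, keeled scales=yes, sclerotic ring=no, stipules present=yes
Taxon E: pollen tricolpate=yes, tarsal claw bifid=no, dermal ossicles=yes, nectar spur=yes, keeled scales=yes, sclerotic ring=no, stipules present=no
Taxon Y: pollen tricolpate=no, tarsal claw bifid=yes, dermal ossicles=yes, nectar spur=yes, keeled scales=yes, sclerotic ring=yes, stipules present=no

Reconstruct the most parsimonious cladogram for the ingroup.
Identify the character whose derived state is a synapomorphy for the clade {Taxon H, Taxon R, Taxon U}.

dermal ossicles

Character polarity is set by the outgroup: the derived state is whichever differs from the outgroup's state, so for dermal ossicles, keeled scales the derived state is 'no', and for the remaining characters it is 'yes'.
pollen tricolpate: derived state 'yes' in Taxon E only — an autapomorphy, so it tells us nothing about relationships among taxa.
Only Taxon H, Taxon R, Taxon U, and Taxon Y show the derived state 'yes' for tarsal claw bifid, supporting them as a clade.
dermal ossicles (derived state 'no') is shared by Taxon H, Taxon R, and Taxon U — a synapomorphy uniting that clade.
nectar spur (derived state 'yes') is shared by all ingroup taxa — unites the whole ingroup.
keeled scales (derived state 'no') is unique to Taxon R (autapomorphy; uninformative for grouping).
sclerotic ring groups Taxon U and Taxon Y, which is incompatible with the clades supported by the remaining characters; treating it as convergent (homoplasy) costs fewer steps than any alternative tree.
stipules present (derived state 'yes') is shared by Taxon H and Taxon U — a synapomorphy uniting that clade.
Most parsimonious ingroup topology: ((((Taxon U,Taxon H),Taxon R),Taxon Y),Taxon E).
The clade {Taxon H, Taxon R, Taxon U} is supported by dermal ossicles: its derived state 'no' occurs in exactly those taxa and in no other taxon (including the outgroup).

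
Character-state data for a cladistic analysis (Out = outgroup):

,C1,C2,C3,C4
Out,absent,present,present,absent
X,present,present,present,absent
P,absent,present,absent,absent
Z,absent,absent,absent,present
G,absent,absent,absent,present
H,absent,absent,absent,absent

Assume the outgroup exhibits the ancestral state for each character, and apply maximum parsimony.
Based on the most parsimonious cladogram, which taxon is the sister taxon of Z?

G

Character polarity is set by the outgroup: the derived state is whichever differs from the outgroup's state, so for C2, C3 the derived state is 'absent', and for the remaining characters it is 'present'.
C1 (derived state 'present') is unique to X (autapomorphy; uninformative for grouping).
C2: derived state 'absent' in G, H, and Z only — synapomorphy for {G, H, Z}.
C3: derived state 'absent' in G, H, P, and Z only — synapomorphy for {G, H, P, Z}.
Only G and Z show the derived state 'present' for C4, supporting them as a clade.
Most parsimonious ingroup topology: ((P,(H,(Z,G))),X).
Z and G form a cherry on this tree, so they are sister taxa.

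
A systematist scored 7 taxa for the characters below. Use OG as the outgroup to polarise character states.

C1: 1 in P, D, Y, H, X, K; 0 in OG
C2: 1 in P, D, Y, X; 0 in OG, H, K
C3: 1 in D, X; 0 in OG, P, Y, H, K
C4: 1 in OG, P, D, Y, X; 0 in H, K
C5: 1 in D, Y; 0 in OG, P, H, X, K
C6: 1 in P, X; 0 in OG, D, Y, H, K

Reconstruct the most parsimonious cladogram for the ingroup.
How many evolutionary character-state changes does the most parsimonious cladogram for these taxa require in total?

7

Character polarity is set by the outgroup: the derived state is whichever differs from the outgroup's state, so for C4 the derived state is '0', and for the remaining characters it is '1'.
All ingroup taxa share the derived state '1' for C1; it defines the ingroup but does not resolve relationships within it.
C2 (derived state '1') is shared by D, P, X, and Y — a synapomorphy uniting that clade.
C3 (state '1') occurs in D and X but conflicts with the nesting implied by the other characters — most parsimoniously interpreted as homoplasy.
C4: derived state '0' in H and K only — synapomorphy for {H, K}.
Only D and Y show the derived state '1' for C5, supporting them as a clade.
C6: derived state '1' in P and X only — synapomorphy for {P, X}.
Most parsimonious ingroup topology: (((P,X),(D,Y)),(H,K)).
Changes per character on this tree: C1: 1; C2: 1; C3: 2; C4: 1; C5: 1; C6: 1.
Total = 7.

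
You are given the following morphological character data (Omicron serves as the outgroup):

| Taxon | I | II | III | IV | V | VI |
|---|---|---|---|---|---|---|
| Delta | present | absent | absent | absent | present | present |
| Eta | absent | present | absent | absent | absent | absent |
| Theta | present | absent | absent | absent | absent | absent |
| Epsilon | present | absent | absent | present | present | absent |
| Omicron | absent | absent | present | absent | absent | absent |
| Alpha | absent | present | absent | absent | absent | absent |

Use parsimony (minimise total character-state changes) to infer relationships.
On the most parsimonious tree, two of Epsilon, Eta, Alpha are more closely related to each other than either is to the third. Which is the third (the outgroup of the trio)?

Character polarity is set by the outgroup: the derived state is whichever differs from the outgroup's state, so for III the derived state is 'absent', and for the remaining characters it is 'present'.
I (derived state 'present') is shared by Delta, Epsilon, and Theta — a synapomorphy uniting that clade.
II: derived state 'present' in Alpha and Eta only — synapomorphy for {Alpha, Eta}.
All ingroup taxa share the derived state 'absent' for III; it defines the ingroup but does not resolve relationships within it.
IV (derived state 'present') is unique to Epsilon (autapomorphy; uninformative for grouping).
Only Delta and Epsilon show the derived state 'present' for V, supporting them as a clade.
VI (derived state 'present') is unique to Delta (autapomorphy; uninformative for grouping).
Most parsimonious ingroup topology: ((Eta,Alpha),((Delta,Epsilon),Theta)).
Alpha and Eta share a more recent common ancestor with each other than either does with Epsilon, so Epsilon is the least closely related of the three.

Epsilon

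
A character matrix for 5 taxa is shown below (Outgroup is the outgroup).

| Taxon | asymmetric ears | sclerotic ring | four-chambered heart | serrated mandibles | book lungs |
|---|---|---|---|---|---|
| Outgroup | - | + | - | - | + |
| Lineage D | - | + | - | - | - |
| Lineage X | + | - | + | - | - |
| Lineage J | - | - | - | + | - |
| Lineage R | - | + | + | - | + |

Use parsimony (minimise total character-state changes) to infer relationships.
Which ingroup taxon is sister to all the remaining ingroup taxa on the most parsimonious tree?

Lineage R

Character polarity is set by the outgroup: the derived state is whichever differs from the outgroup's state, so for sclerotic ring, book lungs the derived state is '-', and for the remaining characters it is '+'.
asymmetric ears (derived state '+') is unique to Lineage X (autapomorphy; uninformative for grouping).
sclerotic ring (derived state '-') is shared by Lineage J and Lineage X — a synapomorphy uniting that clade.
four-chambered heart (state '+') occurs in Lineage R and Lineage X but conflicts with the nesting implied by the other characters — most parsimoniously interpreted as homoplasy.
serrated mandibles: derived state '+' in Lineage J only — an autapomorphy, so it tells us nothing about relationships among taxa.
book lungs: derived state '-' in Lineage D, Lineage J, and Lineage X only — synapomorphy for {Lineage D, Lineage J, Lineage X}.
Most parsimonious ingroup topology: ((Lineage D,(Lineage X,Lineage J)),Lineage R).
Lineage R is sister to the clade containing all other ingroup taxa, so it is the earliest-diverging (most basal) ingroup lineage.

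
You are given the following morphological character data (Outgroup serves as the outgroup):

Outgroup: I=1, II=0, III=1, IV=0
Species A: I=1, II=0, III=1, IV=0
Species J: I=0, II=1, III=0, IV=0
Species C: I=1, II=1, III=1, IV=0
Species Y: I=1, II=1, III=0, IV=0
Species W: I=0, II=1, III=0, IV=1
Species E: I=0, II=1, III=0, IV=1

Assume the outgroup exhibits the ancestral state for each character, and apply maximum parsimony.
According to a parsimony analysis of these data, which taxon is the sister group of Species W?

Character polarity is set by the outgroup: the derived state is whichever differs from the outgroup's state, so for I, III the derived state is '0', and for the remaining characters it is '1'.
I: derived state '0' in Species E, Species J, and Species W only — synapomorphy for {Species E, Species J, Species W}.
II (derived state '1') is shared by Species C, Species E, Species J, Species W, and Species Y — a synapomorphy uniting that clade.
Only Species E, Species J, Species W, and Species Y show the derived state '0' for III, supporting them as a clade.
IV: derived state '1' in Species E and Species W only — synapomorphy for {Species E, Species W}.
Most parsimonious ingroup topology: (Species A,(((Species J,(Species W,Species E)),Species Y),Species C)).
Species W and Species E form a cherry on this tree, so they are sister taxa.

Species E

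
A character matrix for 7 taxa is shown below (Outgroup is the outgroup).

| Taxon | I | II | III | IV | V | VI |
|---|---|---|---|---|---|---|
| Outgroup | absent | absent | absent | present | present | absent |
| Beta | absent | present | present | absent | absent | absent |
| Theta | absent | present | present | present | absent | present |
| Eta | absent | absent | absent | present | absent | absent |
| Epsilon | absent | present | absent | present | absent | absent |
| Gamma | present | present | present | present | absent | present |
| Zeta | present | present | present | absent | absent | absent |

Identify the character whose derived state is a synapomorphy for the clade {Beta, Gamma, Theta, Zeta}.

Character polarity is set by the outgroup: the derived state is whichever differs from the outgroup's state, so for IV, V the derived state is 'absent', and for the remaining characters it is 'present'.
I groups Gamma and Zeta, which is incompatible with the clades supported by the remaining characters; treating it as convergent (homoplasy) costs fewer steps than any alternative tree.
Only Beta, Epsilon, Gamma, Theta, and Zeta show the derived state 'present' for II, supporting them as a clade.
III (derived state 'present') is shared by Beta, Gamma, Theta, and Zeta — a synapomorphy uniting that clade.
IV (derived state 'absent') is shared by Beta and Zeta — a synapomorphy uniting that clade.
All ingroup taxa share the derived state 'absent' for V; it defines the ingroup but does not resolve relationships within it.
VI (derived state 'present') is shared by Gamma and Theta — a synapomorphy uniting that clade.
Most parsimonious ingroup topology: ((((Beta,Zeta),(Theta,Gamma)),Epsilon),Eta).
The clade {Beta, Gamma, Theta, Zeta} is supported by III: its derived state 'present' occurs in exactly those taxa and in no other taxon (including the outgroup).

III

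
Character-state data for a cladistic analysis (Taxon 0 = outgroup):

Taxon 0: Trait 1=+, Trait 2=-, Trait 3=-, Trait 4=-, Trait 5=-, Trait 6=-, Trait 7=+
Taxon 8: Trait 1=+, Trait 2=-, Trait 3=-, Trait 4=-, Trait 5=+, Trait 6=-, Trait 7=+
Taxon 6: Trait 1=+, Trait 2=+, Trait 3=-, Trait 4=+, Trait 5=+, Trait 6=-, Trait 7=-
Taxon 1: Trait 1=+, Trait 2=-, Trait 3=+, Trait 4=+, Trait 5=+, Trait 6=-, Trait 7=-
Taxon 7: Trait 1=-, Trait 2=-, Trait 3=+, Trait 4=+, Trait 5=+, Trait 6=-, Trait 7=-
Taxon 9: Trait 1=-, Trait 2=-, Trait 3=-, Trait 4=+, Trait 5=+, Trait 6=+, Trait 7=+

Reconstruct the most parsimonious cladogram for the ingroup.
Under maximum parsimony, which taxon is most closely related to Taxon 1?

Taxon 7

Character polarity is set by the outgroup: the derived state is whichever differs from the outgroup's state, so for Trait 1, Trait 7 the derived state is '-', and for the remaining characters it is '+'.
Trait 1 groups Taxon 7 and Taxon 9, which is incompatible with the clades supported by the remaining characters; treating it as convergent (homoplasy) costs fewer steps than any alternative tree.
Trait 2 (derived state '+') is unique to Taxon 6 (autapomorphy; uninformative for grouping).
Trait 3 (derived state '+') is shared by Taxon 1 and Taxon 7 — a synapomorphy uniting that clade.
Trait 4: derived state '+' in Taxon 1, Taxon 6, Taxon 7, and Taxon 9 only — synapomorphy for {Taxon 1, Taxon 6, Taxon 7, Taxon 9}.
Trait 5 (derived state '+') is shared by all ingroup taxa — unites the whole ingroup.
Trait 6 (derived state '+') is unique to Taxon 9 (autapomorphy; uninformative for grouping).
Trait 7: derived state '-' in Taxon 1, Taxon 6, and Taxon 7 only — synapomorphy for {Taxon 1, Taxon 6, Taxon 7}.
Most parsimonious ingroup topology: (Taxon 8,((Taxon 6,(Taxon 1,Taxon 7)),Taxon 9)).
Taxon 1 and Taxon 7 form a cherry on this tree, so they are sister taxa.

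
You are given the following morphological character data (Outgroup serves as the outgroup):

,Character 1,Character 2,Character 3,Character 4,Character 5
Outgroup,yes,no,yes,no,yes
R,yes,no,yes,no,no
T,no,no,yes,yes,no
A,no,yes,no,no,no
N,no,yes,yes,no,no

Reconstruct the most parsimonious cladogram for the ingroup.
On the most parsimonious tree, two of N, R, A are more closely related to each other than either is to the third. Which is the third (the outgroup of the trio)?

Character polarity is set by the outgroup: the derived state is whichever differs from the outgroup's state, so for Character 1, Character 3, Character 5 the derived state is 'no', and for the remaining characters it is 'yes'.
Character 1 (derived state 'no') is shared by A, N, and T — a synapomorphy uniting that clade.
Character 2: derived state 'yes' in A and N only — synapomorphy for {A, N}.
Character 3 (derived state 'no') is unique to A (autapomorphy; uninformative for grouping).
Character 4 (derived state 'yes') is unique to T (autapomorphy; uninformative for grouping).
Character 5 (derived state 'no') is shared by all ingroup taxa — unites the whole ingroup.
Most parsimonious ingroup topology: (R,(T,(A,N))).
N and A share a more recent common ancestor with each other than either does with R, so R is the least closely related of the three.

R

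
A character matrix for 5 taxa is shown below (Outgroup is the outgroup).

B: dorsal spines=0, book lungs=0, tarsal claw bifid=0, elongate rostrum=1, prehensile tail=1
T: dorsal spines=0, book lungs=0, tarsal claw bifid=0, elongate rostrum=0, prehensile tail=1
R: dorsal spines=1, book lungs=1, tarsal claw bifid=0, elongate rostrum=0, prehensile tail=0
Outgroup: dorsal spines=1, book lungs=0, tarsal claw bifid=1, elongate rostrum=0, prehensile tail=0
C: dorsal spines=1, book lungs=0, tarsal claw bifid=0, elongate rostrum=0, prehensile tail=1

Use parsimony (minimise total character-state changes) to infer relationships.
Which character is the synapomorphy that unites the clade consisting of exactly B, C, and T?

prehensile tail

Character polarity is set by the outgroup: the derived state is whichever differs from the outgroup's state, so for dorsal spines, tarsal claw bifid the derived state is '0', and for the remaining characters it is '1'.
Only B and T show the derived state '0' for dorsal spines, supporting them as a clade.
book lungs (derived state '1') is unique to R (autapomorphy; uninformative for grouping).
All ingroup taxa share the derived state '0' for tarsal claw bifid; it defines the ingroup but does not resolve relationships within it.
elongate rostrum: derived state '1' in B only — an autapomorphy, so it tells us nothing about relationships among taxa.
Only B, C, and T show the derived state '1' for prehensile tail, supporting them as a clade.
Most parsimonious ingroup topology: (R,(C,(B,T))).
The clade {B, C, T} is supported by prehensile tail: its derived state '1' occurs in exactly those taxa and in no other taxon (including the outgroup).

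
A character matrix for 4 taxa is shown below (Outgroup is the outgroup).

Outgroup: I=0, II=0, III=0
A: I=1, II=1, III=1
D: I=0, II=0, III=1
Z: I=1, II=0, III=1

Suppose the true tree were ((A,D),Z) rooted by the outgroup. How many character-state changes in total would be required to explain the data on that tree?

4

Map each character onto ((A,D),Z) (rooted by Outgroup) and count the minimum state changes it requires (Fitch parsimony):
I: 2; II: 1; III: 1.
Total tree length = 4.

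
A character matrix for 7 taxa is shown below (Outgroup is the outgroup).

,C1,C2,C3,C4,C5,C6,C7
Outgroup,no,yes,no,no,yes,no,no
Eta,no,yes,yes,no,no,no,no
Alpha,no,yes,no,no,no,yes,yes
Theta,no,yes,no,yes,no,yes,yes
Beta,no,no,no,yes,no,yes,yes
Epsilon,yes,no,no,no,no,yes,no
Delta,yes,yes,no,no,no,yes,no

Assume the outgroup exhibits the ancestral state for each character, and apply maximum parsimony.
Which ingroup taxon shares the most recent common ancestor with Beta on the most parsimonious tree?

Character polarity is set by the outgroup: the derived state is whichever differs from the outgroup's state, so for C2, C5 the derived state is 'no', and for the remaining characters it is 'yes'.
Only Delta and Epsilon show the derived state 'yes' for C1, supporting them as a clade.
C2 (state 'no') occurs in Beta and Epsilon but conflicts with the nesting implied by the other characters — most parsimoniously interpreted as homoplasy.
C3 (derived state 'yes') is unique to Eta (autapomorphy; uninformative for grouping).
C4: derived state 'yes' in Beta and Theta only — synapomorphy for {Beta, Theta}.
C5 (derived state 'no') is shared by all ingroup taxa — unites the whole ingroup.
C6 (derived state 'yes') is shared by Alpha, Beta, Delta, Epsilon, and Theta — a synapomorphy uniting that clade.
Only Alpha, Beta, and Theta show the derived state 'yes' for C7, supporting them as a clade.
Most parsimonious ingroup topology: (Eta,((Alpha,(Theta,Beta)),(Epsilon,Delta))).
Beta and Theta form a cherry on this tree, so they are sister taxa.

Theta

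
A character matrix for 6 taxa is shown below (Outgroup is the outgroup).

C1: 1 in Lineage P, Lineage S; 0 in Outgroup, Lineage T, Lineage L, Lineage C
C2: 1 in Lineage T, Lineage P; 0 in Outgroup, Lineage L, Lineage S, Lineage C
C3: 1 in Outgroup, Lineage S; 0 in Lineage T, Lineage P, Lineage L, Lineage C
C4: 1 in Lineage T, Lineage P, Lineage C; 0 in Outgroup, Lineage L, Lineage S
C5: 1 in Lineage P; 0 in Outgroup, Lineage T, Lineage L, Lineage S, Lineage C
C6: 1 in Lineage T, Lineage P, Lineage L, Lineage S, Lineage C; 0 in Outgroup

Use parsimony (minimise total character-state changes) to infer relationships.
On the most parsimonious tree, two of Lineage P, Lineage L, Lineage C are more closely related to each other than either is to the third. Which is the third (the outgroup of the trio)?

Lineage L

Character polarity is set by the outgroup: the derived state is whichever differs from the outgroup's state, so for C3 the derived state is '0', and for the remaining characters it is '1'.
C1 groups Lineage P and Lineage S, which is incompatible with the clades supported by the remaining characters; treating it as convergent (homoplasy) costs fewer steps than any alternative tree.
C2: derived state '1' in Lineage P and Lineage T only — synapomorphy for {Lineage P, Lineage T}.
C3 (derived state '0') is shared by Lineage C, Lineage L, Lineage P, and Lineage T — a synapomorphy uniting that clade.
C4: derived state '1' in Lineage C, Lineage P, and Lineage T only — synapomorphy for {Lineage C, Lineage P, Lineage T}.
C5: derived state '1' in Lineage P only — an autapomorphy, so it tells us nothing about relationships among taxa.
C6 (derived state '1') is shared by all ingroup taxa — unites the whole ingroup.
Most parsimonious ingroup topology: ((((Lineage T,Lineage P),Lineage C),Lineage L),Lineage S).
Lineage P and Lineage C share a more recent common ancestor with each other than either does with Lineage L, so Lineage L is the least closely related of the three.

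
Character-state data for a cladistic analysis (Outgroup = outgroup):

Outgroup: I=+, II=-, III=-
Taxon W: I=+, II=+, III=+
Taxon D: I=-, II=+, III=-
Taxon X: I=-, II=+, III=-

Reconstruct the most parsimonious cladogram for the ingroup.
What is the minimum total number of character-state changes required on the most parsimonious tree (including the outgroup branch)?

3

Character polarity is set by the outgroup: the derived state is whichever differs from the outgroup's state, so for I the derived state is '-', and for the remaining characters it is '+'.
Only Taxon D and Taxon X show the derived state '-' for I, supporting them as a clade.
II (derived state '+') is shared by all ingroup taxa — unites the whole ingroup.
III (derived state '+') is unique to Taxon W (autapomorphy; uninformative for grouping).
Most parsimonious ingroup topology: (Taxon W,(Taxon D,Taxon X)).
Changes per character on this tree: I: 1; II: 1; III: 1.
Total = 3.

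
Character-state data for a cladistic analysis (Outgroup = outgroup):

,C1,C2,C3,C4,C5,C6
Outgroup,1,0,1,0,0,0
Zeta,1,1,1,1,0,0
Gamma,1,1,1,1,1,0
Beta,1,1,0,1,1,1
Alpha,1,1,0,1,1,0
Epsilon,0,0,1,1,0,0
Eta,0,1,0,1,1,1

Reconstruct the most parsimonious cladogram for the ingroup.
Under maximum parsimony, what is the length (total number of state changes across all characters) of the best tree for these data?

7

Character polarity is set by the outgroup: the derived state is whichever differs from the outgroup's state, so for C1, C3 the derived state is '0', and for the remaining characters it is '1'.
C1 groups Epsilon and Eta, which is incompatible with the clades supported by the remaining characters; treating it as convergent (homoplasy) costs fewer steps than any alternative tree.
C2: derived state '1' in Alpha, Beta, Eta, Gamma, and Zeta only — synapomorphy for {Alpha, Beta, Eta, Gamma, Zeta}.
C3 (derived state '0') is shared by Alpha, Beta, and Eta — a synapomorphy uniting that clade.
All ingroup taxa share the derived state '1' for C4; it defines the ingroup but does not resolve relationships within it.
C5 (derived state '1') is shared by Alpha, Beta, Eta, and Gamma — a synapomorphy uniting that clade.
C6: derived state '1' in Beta and Eta only — synapomorphy for {Beta, Eta}.
Most parsimonious ingroup topology: (Epsilon,((((Eta,Beta),Alpha),Gamma),Zeta)).
Changes per character on this tree: C1: 2; C2: 1; C3: 1; C4: 1; C5: 1; C6: 1.
Total = 7.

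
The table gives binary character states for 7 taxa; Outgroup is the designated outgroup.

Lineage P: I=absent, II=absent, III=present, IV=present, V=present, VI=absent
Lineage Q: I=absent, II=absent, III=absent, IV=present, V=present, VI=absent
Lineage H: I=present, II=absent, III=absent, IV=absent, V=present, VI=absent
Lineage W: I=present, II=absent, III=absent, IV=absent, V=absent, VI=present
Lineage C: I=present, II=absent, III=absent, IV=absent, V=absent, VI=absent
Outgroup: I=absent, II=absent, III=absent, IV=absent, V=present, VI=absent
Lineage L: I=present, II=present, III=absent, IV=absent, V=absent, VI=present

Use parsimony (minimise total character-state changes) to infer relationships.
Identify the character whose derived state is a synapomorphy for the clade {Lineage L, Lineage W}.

Character polarity is set by the outgroup: the derived state is whichever differs from the outgroup's state, so for V the derived state is 'absent', and for the remaining characters it is 'present'.
I (derived state 'present') is shared by Lineage C, Lineage H, Lineage L, and Lineage W — a synapomorphy uniting that clade.
II (derived state 'present') is unique to Lineage L (autapomorphy; uninformative for grouping).
III: derived state 'present' in Lineage P only — an autapomorphy, so it tells us nothing about relationships among taxa.
IV: derived state 'present' in Lineage P and Lineage Q only — synapomorphy for {Lineage P, Lineage Q}.
Only Lineage C, Lineage L, and Lineage W show the derived state 'absent' for V, supporting them as a clade.
Only Lineage L and Lineage W show the derived state 'present' for VI, supporting them as a clade.
Most parsimonious ingroup topology: ((Lineage H,((Lineage W,Lineage L),Lineage C)),(Lineage P,Lineage Q)).
The clade {Lineage L, Lineage W} is supported by VI: its derived state 'present' occurs in exactly those taxa and in no other taxon (including the outgroup).

VI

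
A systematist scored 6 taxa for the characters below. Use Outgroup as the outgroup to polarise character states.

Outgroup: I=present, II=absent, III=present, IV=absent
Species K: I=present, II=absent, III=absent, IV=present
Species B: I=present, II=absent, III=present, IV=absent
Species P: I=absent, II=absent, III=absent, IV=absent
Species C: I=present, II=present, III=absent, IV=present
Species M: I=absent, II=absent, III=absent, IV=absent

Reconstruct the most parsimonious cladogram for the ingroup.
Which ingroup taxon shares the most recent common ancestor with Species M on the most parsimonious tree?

Species P

Character polarity is set by the outgroup: the derived state is whichever differs from the outgroup's state, so for I, III the derived state is 'absent', and for the remaining characters it is 'present'.
I: derived state 'absent' in Species M and Species P only — synapomorphy for {Species M, Species P}.
II: derived state 'present' in Species C only — an autapomorphy, so it tells us nothing about relationships among taxa.
Only Species C, Species K, Species M, and Species P show the derived state 'absent' for III, supporting them as a clade.
IV (derived state 'present') is shared by Species C and Species K — a synapomorphy uniting that clade.
Most parsimonious ingroup topology: (((Species K,Species C),(Species P,Species M)),Species B).
Species M and Species P form a cherry on this tree, so they are sister taxa.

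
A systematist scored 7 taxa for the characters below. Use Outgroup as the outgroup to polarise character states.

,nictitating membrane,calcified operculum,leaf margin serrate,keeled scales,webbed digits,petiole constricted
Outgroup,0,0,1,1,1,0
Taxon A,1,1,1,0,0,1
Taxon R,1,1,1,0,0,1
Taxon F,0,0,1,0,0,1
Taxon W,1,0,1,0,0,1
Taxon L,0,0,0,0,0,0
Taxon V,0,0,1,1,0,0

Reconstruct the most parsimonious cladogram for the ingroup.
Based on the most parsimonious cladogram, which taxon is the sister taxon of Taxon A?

Character polarity is set by the outgroup: the derived state is whichever differs from the outgroup's state, so for leaf margin serrate, keeled scales, webbed digits the derived state is '0', and for the remaining characters it is '1'.
Only Taxon A, Taxon R, and Taxon W show the derived state '1' for nictitating membrane, supporting them as a clade.
calcified operculum: derived state '1' in Taxon A and Taxon R only — synapomorphy for {Taxon A, Taxon R}.
leaf margin serrate: derived state '0' in Taxon L only — an autapomorphy, so it tells us nothing about relationships among taxa.
Only Taxon A, Taxon F, Taxon L, Taxon R, and Taxon W show the derived state '0' for keeled scales, supporting them as a clade.
webbed digits (derived state '0') is shared by all ingroup taxa — unites the whole ingroup.
petiole constricted (derived state '1') is shared by Taxon A, Taxon F, Taxon R, and Taxon W — a synapomorphy uniting that clade.
Most parsimonious ingroup topology: (((((Taxon A,Taxon R),Taxon W),Taxon F),Taxon L),Taxon V).
Taxon A and Taxon R form a cherry on this tree, so they are sister taxa.

Taxon R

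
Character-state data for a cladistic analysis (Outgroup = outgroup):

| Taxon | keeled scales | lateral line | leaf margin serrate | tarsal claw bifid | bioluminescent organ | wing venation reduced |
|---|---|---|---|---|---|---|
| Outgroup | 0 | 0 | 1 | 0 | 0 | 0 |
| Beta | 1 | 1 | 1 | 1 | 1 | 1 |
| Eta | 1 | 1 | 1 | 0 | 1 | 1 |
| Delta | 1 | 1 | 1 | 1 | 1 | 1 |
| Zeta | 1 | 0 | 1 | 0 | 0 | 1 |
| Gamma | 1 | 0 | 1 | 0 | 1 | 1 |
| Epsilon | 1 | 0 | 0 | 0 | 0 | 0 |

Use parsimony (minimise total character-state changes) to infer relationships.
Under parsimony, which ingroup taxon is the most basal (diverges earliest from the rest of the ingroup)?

Epsilon

Character polarity is set by the outgroup: the derived state is whichever differs from the outgroup's state, so for leaf margin serrate the derived state is '0', and for the remaining characters it is '1'.
All ingroup taxa share the derived state '1' for keeled scales; it defines the ingroup but does not resolve relationships within it.
lateral line (derived state '1') is shared by Beta, Delta, and Eta — a synapomorphy uniting that clade.
leaf margin serrate (derived state '0') is unique to Epsilon (autapomorphy; uninformative for grouping).
tarsal claw bifid: derived state '1' in Beta and Delta only — synapomorphy for {Beta, Delta}.
Only Beta, Delta, Eta, and Gamma show the derived state '1' for bioluminescent organ, supporting them as a clade.
wing venation reduced (derived state '1') is shared by Beta, Delta, Eta, Gamma, and Zeta — a synapomorphy uniting that clade.
Most parsimonious ingroup topology: (((((Beta,Delta),Eta),Gamma),Zeta),Epsilon).
Epsilon is sister to the clade containing all other ingroup taxa, so it is the earliest-diverging (most basal) ingroup lineage.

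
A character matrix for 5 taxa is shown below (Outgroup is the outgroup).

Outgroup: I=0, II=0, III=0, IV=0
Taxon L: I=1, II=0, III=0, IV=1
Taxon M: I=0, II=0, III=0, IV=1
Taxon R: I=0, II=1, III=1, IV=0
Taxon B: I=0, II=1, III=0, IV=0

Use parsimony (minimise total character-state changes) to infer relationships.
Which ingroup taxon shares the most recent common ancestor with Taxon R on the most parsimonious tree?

The outgroup has state '0' for every character, so '1' is the derived state throughout.
I: derived state '1' in Taxon L only — an autapomorphy, so it tells us nothing about relationships among taxa.
II (derived state '1') is shared by Taxon B and Taxon R — a synapomorphy uniting that clade.
III (derived state '1') is unique to Taxon R (autapomorphy; uninformative for grouping).
IV: derived state '1' in Taxon L and Taxon M only — synapomorphy for {Taxon L, Taxon M}.
Most parsimonious ingroup topology: ((Taxon L,Taxon M),(Taxon R,Taxon B)).
Taxon R and Taxon B form a cherry on this tree, so they are sister taxa.

Taxon B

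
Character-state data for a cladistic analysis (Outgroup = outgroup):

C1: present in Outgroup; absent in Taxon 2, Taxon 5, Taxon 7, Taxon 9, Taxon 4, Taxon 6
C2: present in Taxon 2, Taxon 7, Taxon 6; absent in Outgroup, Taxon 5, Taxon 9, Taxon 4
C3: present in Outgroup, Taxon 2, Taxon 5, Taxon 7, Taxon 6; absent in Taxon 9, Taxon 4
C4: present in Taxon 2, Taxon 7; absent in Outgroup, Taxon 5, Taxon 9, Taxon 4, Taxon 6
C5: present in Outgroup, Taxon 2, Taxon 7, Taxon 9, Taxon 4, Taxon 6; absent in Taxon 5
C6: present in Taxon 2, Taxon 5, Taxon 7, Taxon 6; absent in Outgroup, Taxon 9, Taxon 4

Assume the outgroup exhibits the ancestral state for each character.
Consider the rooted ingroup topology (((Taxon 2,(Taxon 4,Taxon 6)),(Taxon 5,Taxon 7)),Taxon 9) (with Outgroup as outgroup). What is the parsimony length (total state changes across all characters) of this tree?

11

Map each character onto (((Taxon 2,(Taxon 4,Taxon 6)),(Taxon 5,Taxon 7)),Taxon 9) (rooted by Outgroup) and count the minimum state changes it requires (Fitch parsimony):
C1: 1; C2: 3; C3: 2; C4: 2; C5: 1; C6: 2.
Total tree length = 11.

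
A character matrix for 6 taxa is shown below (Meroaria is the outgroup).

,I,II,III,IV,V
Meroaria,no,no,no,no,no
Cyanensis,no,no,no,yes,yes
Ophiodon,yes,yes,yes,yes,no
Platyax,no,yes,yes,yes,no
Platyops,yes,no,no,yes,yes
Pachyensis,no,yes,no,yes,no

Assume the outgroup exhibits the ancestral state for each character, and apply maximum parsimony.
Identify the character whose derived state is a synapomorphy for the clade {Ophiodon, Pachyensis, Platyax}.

II

The outgroup has state 'no' for every character, so 'yes' is the derived state throughout.
I (state 'yes') occurs in Ophiodon and Platyops but conflicts with the nesting implied by the other characters — most parsimoniously interpreted as homoplasy.
II: derived state 'yes' in Ophiodon, Pachyensis, and Platyax only — synapomorphy for {Ophiodon, Pachyensis, Platyax}.
III (derived state 'yes') is shared by Ophiodon and Platyax — a synapomorphy uniting that clade.
All ingroup taxa share the derived state 'yes' for IV; it defines the ingroup but does not resolve relationships within it.
Only Cyanensis and Platyops show the derived state 'yes' for V, supporting them as a clade.
Most parsimonious ingroup topology: (((Ophiodon,Platyax),Pachyensis),(Platyops,Cyanensis)).
The clade {Ophiodon, Pachyensis, Platyax} is supported by II: its derived state 'yes' occurs in exactly those taxa and in no other taxon (including the outgroup).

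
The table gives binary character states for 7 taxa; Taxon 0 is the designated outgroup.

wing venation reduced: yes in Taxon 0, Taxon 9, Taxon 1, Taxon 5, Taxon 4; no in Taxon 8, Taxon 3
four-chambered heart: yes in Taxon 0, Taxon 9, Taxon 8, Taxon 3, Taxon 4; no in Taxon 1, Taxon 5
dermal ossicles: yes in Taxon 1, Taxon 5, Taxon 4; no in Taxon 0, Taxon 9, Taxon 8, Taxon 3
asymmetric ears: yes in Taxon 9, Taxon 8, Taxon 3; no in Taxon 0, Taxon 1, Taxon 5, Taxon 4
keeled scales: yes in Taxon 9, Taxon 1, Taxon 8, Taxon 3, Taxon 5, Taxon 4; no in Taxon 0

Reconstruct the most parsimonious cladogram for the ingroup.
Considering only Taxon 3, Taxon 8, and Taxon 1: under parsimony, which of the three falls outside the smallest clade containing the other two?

Character polarity is set by the outgroup: the derived state is whichever differs from the outgroup's state, so for wing venation reduced, four-chambered heart the derived state is 'no', and for the remaining characters it is 'yes'.
wing venation reduced: derived state 'no' in Taxon 3 and Taxon 8 only — synapomorphy for {Taxon 3, Taxon 8}.
Only Taxon 1 and Taxon 5 show the derived state 'no' for four-chambered heart, supporting them as a clade.
dermal ossicles (derived state 'yes') is shared by Taxon 1, Taxon 4, and Taxon 5 — a synapomorphy uniting that clade.
asymmetric ears (derived state 'yes') is shared by Taxon 3, Taxon 8, and Taxon 9 — a synapomorphy uniting that clade.
keeled scales (derived state 'yes') is shared by all ingroup taxa — unites the whole ingroup.
Most parsimonious ingroup topology: ((Taxon 9,(Taxon 8,Taxon 3)),((Taxon 1,Taxon 5),Taxon 4)).
Taxon 3 and Taxon 8 share a more recent common ancestor with each other than either does with Taxon 1, so Taxon 1 is the least closely related of the three.

Taxon 1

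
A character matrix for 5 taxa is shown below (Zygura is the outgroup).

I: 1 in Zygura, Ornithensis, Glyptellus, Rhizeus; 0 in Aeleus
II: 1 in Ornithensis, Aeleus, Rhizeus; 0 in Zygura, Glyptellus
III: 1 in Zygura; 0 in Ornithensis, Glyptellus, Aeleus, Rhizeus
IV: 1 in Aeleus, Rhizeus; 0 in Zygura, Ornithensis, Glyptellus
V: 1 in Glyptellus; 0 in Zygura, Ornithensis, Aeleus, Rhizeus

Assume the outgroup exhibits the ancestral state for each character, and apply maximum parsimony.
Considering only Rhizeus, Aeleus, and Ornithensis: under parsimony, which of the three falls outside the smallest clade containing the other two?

Ornithensis

Character polarity is set by the outgroup: the derived state is whichever differs from the outgroup's state, so for I, III the derived state is '0', and for the remaining characters it is '1'.
I (derived state '0') is unique to Aeleus (autapomorphy; uninformative for grouping).
Only Aeleus, Ornithensis, and Rhizeus show the derived state '1' for II, supporting them as a clade.
All ingroup taxa share the derived state '0' for III; it defines the ingroup but does not resolve relationships within it.
IV: derived state '1' in Aeleus and Rhizeus only — synapomorphy for {Aeleus, Rhizeus}.
V (derived state '1') is unique to Glyptellus (autapomorphy; uninformative for grouping).
Most parsimonious ingroup topology: ((Ornithensis,(Aeleus,Rhizeus)),Glyptellus).
Rhizeus and Aeleus share a more recent common ancestor with each other than either does with Ornithensis, so Ornithensis is the least closely related of the three.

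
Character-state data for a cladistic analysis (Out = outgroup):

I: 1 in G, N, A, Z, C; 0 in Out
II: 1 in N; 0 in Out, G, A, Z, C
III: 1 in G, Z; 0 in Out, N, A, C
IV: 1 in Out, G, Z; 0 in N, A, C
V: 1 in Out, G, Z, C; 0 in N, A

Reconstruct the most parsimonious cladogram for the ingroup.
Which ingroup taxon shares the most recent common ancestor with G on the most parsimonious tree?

Z

Character polarity is set by the outgroup: the derived state is whichever differs from the outgroup's state, so for IV, V the derived state is '0', and for the remaining characters it is '1'.
All ingroup taxa share the derived state '1' for I; it defines the ingroup but does not resolve relationships within it.
II (derived state '1') is unique to N (autapomorphy; uninformative for grouping).
III (derived state '1') is shared by G and Z — a synapomorphy uniting that clade.
IV (derived state '0') is shared by A, C, and N — a synapomorphy uniting that clade.
Only A and N show the derived state '0' for V, supporting them as a clade.
Most parsimonious ingroup topology: ((G,Z),((N,A),C)).
G and Z form a cherry on this tree, so they are sister taxa.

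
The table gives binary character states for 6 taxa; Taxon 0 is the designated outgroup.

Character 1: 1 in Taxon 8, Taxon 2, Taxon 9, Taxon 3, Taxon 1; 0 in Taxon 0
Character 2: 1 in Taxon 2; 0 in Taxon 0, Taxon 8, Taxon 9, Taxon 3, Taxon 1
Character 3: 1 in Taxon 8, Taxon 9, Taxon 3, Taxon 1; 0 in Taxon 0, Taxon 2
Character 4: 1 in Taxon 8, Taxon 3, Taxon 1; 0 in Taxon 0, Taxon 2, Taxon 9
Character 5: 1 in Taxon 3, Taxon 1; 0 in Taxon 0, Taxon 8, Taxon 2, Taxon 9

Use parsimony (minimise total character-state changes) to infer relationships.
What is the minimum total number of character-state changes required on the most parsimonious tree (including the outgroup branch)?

The outgroup has state '0' for every character, so '1' is the derived state throughout.
All ingroup taxa share the derived state '1' for Character 1; it defines the ingroup but does not resolve relationships within it.
Character 2 (derived state '1') is unique to Taxon 2 (autapomorphy; uninformative for grouping).
Character 3 (derived state '1') is shared by Taxon 1, Taxon 3, Taxon 8, and Taxon 9 — a synapomorphy uniting that clade.
Character 4 (derived state '1') is shared by Taxon 1, Taxon 3, and Taxon 8 — a synapomorphy uniting that clade.
Character 5 (derived state '1') is shared by Taxon 1 and Taxon 3 — a synapomorphy uniting that clade.
Most parsimonious ingroup topology: ((Taxon 9,((Taxon 1,Taxon 3),Taxon 8)),Taxon 2).
Changes per character on this tree: Character 1: 1; Character 2: 1; Character 3: 1; Character 4: 1; Character 5: 1.
Total = 5.

5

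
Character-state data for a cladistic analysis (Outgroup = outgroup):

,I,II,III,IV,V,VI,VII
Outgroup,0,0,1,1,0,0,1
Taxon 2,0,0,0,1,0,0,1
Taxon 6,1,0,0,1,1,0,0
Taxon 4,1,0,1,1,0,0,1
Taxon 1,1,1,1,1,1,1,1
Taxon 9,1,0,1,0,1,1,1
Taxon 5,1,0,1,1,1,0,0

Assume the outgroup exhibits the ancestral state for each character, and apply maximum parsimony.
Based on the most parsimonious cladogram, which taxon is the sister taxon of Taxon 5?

Taxon 6

Character polarity is set by the outgroup: the derived state is whichever differs from the outgroup's state, so for III, IV, VII the derived state is '0', and for the remaining characters it is '1'.
I (derived state '1') is shared by Taxon 1, Taxon 4, Taxon 5, Taxon 6, and Taxon 9 — a synapomorphy uniting that clade.
II: derived state '1' in Taxon 1 only — an autapomorphy, so it tells us nothing about relationships among taxa.
III groups Taxon 2 and Taxon 6, which is incompatible with the clades supported by the remaining characters; treating it as convergent (homoplasy) costs fewer steps than any alternative tree.
IV: derived state '0' in Taxon 9 only — an autapomorphy, so it tells us nothing about relationships among taxa.
Only Taxon 1, Taxon 5, Taxon 6, and Taxon 9 show the derived state '1' for V, supporting them as a clade.
Only Taxon 1 and Taxon 9 show the derived state '1' for VI, supporting them as a clade.
VII: derived state '0' in Taxon 5 and Taxon 6 only — synapomorphy for {Taxon 5, Taxon 6}.
Most parsimonious ingroup topology: (Taxon 2,(((Taxon 6,Taxon 5),(Taxon 1,Taxon 9)),Taxon 4)).
Taxon 5 and Taxon 6 form a cherry on this tree, so they are sister taxa.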